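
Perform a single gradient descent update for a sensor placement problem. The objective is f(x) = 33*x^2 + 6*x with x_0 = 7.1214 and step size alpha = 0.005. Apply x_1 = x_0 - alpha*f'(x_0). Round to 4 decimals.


We compute the gradient at x_0 and apply the update.
f'(x) = 66*x + 6
f'(7.1214) = 66*7.1214 + 6 = 476.0124
x_1 = 7.1214 - 0.005*476.0124 = 4.7413


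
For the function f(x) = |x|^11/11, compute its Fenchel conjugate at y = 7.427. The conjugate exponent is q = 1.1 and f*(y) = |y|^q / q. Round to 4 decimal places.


The conjugate exponent q satisfies 1/p + 1/q = 1.
p = 11, so q = 11/(11 - 1) = 1.1
|y|^q = 7.427^1.1 = 9.076
f*(7.427) = 9.076 / 1.1 = 8.2509


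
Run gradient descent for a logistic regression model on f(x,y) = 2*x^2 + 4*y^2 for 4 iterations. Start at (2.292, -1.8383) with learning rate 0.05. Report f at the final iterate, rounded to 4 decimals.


Gradient descent on f(x,y) = 2*x^2 + 4*y^2.
Starting point: (2.292, -1.8383), alpha = 0.05
Step 1: grad_x = 2*2*2.292 = 9.168, grad_y = 2*4*-1.8383 = -14.7064
  x_1 = 2.292 - 0.05*9.168 = 1.8336
  y_1 = -1.8383 - 0.05*-14.7064 = -1.103
Step 2: grad_x = 2*2*1.8336 = 7.3344, grad_y = 2*4*-1.103 = -8.8238
  x_2 = 1.8336 - 0.05*7.3344 = 1.4669
  y_2 = -1.103 - 0.05*-8.8238 = -0.6618
Step 3: grad_x = 2*2*1.4669 = 5.8675, grad_y = 2*4*-0.6618 = -5.2943
  x_3 = 1.4669 - 0.05*5.8675 = 1.1735
  y_3 = -0.6618 - 0.05*-5.2943 = -0.3971
Step 4: grad_x = 2*2*1.1735 = 4.694, grad_y = 2*4*-0.3971 = -3.1766
  x_4 = 1.1735 - 0.05*4.694 = 0.9388
  y_4 = -0.3971 - 0.05*-3.1766 = -0.2382
f(0.9388, -0.2382) = 2*0.9388^2 + 4*(-0.2382)^2 = 1.9897


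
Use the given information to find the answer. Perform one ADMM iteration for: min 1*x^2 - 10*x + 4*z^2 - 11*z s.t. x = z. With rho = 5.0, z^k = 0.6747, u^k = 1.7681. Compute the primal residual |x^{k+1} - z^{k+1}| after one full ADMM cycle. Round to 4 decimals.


ADMM iteration with rho = 5.0, z^k = 0.6747, u^k = 1.7681
Step 1: x-update.
Minimize 1*x^2 - 10*x + (5.0/2)*(x - 0.6747 + 1.7681)^2
FOC: (2*1 + 5.0)*x = 10 + 5.0*(0.6747 - 1.7681)
x^{k+1} = 0.6476
Step 2: z-update.
Minimize 4*z^2 - 11*z + (5.0/2)*(0.6476 - z + 1.7681)^2
FOC: (2*4 + 5.0)*z = 11 + 5.0*(0.6476 + 1.7681)
z^{k+1} = 1.7753
Step 3: u-update.
u^{k+1} = 1.7681 + 0.6476 - 1.7753 = 0.6404
Step 4: Primal residual = |0.6476 - 1.7753| = 1.1277


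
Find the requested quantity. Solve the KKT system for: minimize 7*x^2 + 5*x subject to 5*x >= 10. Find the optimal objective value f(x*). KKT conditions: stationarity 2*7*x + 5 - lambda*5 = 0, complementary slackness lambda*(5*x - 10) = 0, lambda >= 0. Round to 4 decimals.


Step 1: Try lambda = 0 (constraint inactive).
x_unc = -5/(2*7) = -0.3571
Check: 5*-0.3571 = -1.7855 < 10 -- violated!
Step 2: Constraint must be active: 5*x = 10
x* = 10/5 = 2.0
lambda = (2*7*2.0 + 5)/5 = 6.6
Step 3: Compute optimal value.
f(x*) = 7*2.0^2 + 5*2.0 = 38.0


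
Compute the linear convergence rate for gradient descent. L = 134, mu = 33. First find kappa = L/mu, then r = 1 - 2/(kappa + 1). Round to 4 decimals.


Step 1: Compute the condition number.
kappa = L/mu = 134/33 = 4.0606
Step 2: Compute the convergence rate.
r = 1 - 2/(kappa + 1) = 1 - 2*mu/(L + mu) = (L - mu)/(L + mu) = 101/167 = 0.6048


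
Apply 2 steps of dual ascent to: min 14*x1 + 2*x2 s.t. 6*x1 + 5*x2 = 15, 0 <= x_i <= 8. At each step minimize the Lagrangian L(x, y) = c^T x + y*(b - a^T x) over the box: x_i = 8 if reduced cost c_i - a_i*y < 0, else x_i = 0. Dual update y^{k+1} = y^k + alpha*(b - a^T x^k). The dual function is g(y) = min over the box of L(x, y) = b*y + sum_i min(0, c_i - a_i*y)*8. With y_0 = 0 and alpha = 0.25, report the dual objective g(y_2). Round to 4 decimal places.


Dual ascent for LP: min 14*x1 + 2*x2, 6*x1 + 5*x2 = 15, 0 <= x_i <= 8
Step 1: y^k = 0.0, reduced costs: (14.0, 2.0)
  x^k = (0.0, 0.0), subgradient = b - a^T x = 15.0
  y^{k+1} = 0.0 + 0.25*15.0 = 3.75
Step 2: y^k = 3.75, reduced costs: (-8.5, -16.75)
  x^k = (8.0, 8.0), subgradient = b - a^T x = -73.0
  y^{k+1} = 3.75 + 0.25*-73.0 = -14.5
Dual objective at y_2 = -14.5: reduced costs (101.0, 74.5), box minimizer x = (0.0, 0.0)
g(y_2) = b*y + (c1 - a1*y)*x1 + (c2 - a2*y)*x2 = 15*(-14.5) + 101.0*0.0 + 74.5*0.0 = -217.5 + 0.0 + 0.0 = -217.5


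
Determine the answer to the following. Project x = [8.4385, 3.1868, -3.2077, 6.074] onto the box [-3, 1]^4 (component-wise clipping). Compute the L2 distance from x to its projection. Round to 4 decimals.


Project each component onto [-3, 1].
clip(8.4385) = 1.0, clip(3.1868) = 1.0, clip(-3.2077) = -3.0, clip(6.074) = 1.0
Projection = [1.0, 1.0, -3.0, 1.0]
Squared diffs: [55.3313, 4.7821, 0.0431, 25.7455]
Distance = sqrt(85.902) = 9.2683


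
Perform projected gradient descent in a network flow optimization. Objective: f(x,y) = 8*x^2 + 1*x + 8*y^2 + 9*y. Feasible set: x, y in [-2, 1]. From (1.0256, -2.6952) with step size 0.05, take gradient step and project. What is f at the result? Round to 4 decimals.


Step 1: Compute gradient at (1.0256, -2.6952).
grad_x = 2*8*1.0256 + 1 = 17.4096
grad_y = 2*8*-2.6952 + 9 = -34.1232
Step 2: Gradient step.
x_raw = 1.0256 - 0.05*17.4096 = 0.1551
y_raw = -2.6952 - 0.05*-34.1232 = -0.989
Step 3: Project onto [-2, 1].
x_proj = clip(0.1551) = 0.1551
y_proj = clip(-0.989) = -0.989
Step 4: Evaluate f.
f(0.1551, -0.989) = -0.7281


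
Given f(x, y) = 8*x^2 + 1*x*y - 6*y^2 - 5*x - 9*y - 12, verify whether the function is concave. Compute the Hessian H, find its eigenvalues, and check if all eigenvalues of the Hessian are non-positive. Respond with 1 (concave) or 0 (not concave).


The Hessian of f(x,y) = 8*x^2 + 1*x*y - 6*y^2 - 5*x - 9*y - 12 is:
H = [[16, 1], [1, -12]]
Trace = 16 - 12 = 4
Determinant = 16*-12 - (1)^2 = -193
Discriminant = (4)^2 - 4*-193 = 788.0
Eigenvalues: lambda_1 = -12.0357, lambda_2 = 16.0357
The function is not concave.

0


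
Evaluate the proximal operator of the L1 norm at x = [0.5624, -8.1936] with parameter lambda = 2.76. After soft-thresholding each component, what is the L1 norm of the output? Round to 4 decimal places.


Soft-thresholding with lambda = 2.76:
prox(0.5624) = sign(0.5624)*max(|0.5624| - 2.76, 0) = 0.0
prox(-8.1936) = sign(-8.1936)*max(|-8.1936| - 2.76, 0) = -5.4336
prox(x) = [0.0, -5.4336]
||prox(x)||_1 = 0.0 + 5.4336 = 5.4336


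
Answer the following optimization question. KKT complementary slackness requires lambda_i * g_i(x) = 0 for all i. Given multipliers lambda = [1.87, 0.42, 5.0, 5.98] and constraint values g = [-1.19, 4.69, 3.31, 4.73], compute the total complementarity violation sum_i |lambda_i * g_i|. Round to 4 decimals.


KKT complementary slackness check:
lambda_1 * g_1 = 1.87 * -1.19 = -2.2253
lambda_2 * g_2 = 0.42 * 4.69 = 1.9698
lambda_3 * g_3 = 5.0 * 3.31 = 16.55
lambda_4 * g_4 = 5.98 * 4.73 = 28.2854
Total violation = 2.2253 + 1.9698 + 16.55 + 28.2854 = 49.0305


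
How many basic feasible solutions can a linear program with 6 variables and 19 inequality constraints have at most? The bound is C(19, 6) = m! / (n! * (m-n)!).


Each vertex corresponds to some choice of n active constraints out of m, so the number of vertices is at most C(m, n) = m! / (n!(m-n)!).
m = 19, n = 6
Numerator: 19 * 18 * 17 * 16 * 15 * 14
Denominator: 6! = 720
C(19, 6) = 27132


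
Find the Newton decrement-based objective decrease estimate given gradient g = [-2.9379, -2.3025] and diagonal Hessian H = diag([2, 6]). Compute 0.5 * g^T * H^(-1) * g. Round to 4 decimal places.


Step 1: H is diagonal, so H^(-1) * g = [-1.469, -0.3838].
Step 2: g^T H^(-1) g = sum_i g_i^2 / H_ii
  = (-2.9379)^2/2 + (-2.3025)^2/6
  = 4.3156 + 0.8836 = 5.1992
Step 3: Objective decrease = 0.5 * g^T H^(-1) g = 2.5996


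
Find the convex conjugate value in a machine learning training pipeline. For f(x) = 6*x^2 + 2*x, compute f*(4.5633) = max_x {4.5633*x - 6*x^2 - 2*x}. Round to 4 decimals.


f*(y) = sup_x {y*x - a*x^2 - b*x} = sup_x {(y-b)*x - a*x^2}
FOC: (y - b) - 2a*x = 0 => x* = (y - b)/(2a)
x* = (4.5633 - 2)/(2*6) = 0.2136
f*(4.5633) = (y-b)^2/(4a) = (4.5633 - 2)^2/(4*6)
= 6.5705/24 = 0.2738


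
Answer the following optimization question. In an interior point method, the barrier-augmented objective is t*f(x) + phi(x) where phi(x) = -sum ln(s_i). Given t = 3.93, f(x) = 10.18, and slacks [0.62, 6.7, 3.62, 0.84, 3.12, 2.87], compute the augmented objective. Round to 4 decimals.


Step 1: Compute log-barrier.
ln values: [-0.478, 1.9021, 1.2865, -0.1744, 1.1378, 1.0543]
phi = -(-0.478 + 1.9021 + 1.2865 - 0.1744 + 1.1378 + 1.0543) = -4.7283
Step 2: Compute augmented objective.
t*f(x) = 3.93*10.18 = 40.0074
Total = 40.0074 - 4.7283 = 35.2791


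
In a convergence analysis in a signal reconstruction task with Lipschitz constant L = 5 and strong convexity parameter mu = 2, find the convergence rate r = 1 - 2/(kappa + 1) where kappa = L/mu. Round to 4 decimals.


Step 1: Compute the condition number.
kappa = L/mu = 5/2 = 2.5
Step 2: Compute the convergence rate.
r = 1 - 2/(kappa + 1) = 1 - 2*mu/(L + mu) = (L - mu)/(L + mu) = 3/7 = 0.4286


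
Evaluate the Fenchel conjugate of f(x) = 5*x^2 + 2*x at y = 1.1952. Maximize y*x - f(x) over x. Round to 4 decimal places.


f*(y) = sup_x {y*x - a*x^2 - b*x} = sup_x {(y-b)*x - a*x^2}
FOC: (y - b) - 2a*x = 0 => x* = (y - b)/(2a)
x* = (1.1952 - 2)/(2*5) = -0.0805
f*(1.1952) = (y-b)^2/(4a) = (1.1952 - 2)^2/(4*5)
= 0.6477/20 = 0.0324


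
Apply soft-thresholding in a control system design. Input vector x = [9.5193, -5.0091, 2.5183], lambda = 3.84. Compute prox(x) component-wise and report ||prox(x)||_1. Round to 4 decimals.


Soft-thresholding with lambda = 3.84:
prox(9.5193) = sign(9.5193)*max(|9.5193| - 3.84, 0) = 5.6793
prox(-5.0091) = sign(-5.0091)*max(|-5.0091| - 3.84, 0) = -1.1691
prox(2.5183) = sign(2.5183)*max(|2.5183| - 3.84, 0) = 0.0
prox(x) = [5.6793, -1.1691, 0.0]
||prox(x)||_1 = 5.6793 + 1.1691 + 0.0 = 6.8484


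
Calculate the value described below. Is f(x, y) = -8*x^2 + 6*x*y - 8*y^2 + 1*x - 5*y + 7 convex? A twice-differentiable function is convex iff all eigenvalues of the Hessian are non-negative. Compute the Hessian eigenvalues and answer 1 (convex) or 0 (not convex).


The Hessian of f(x,y) = -8*x^2 + 6*x*y - 8*y^2 + 1*x - 5*y + 7 is:
H = [[-16, 6], [6, -16]]
Trace = -16 - 16 = -32
Determinant = -16*-16 - (6)^2 = 220
Discriminant = (-32)^2 - 4*220 = 144.0
Eigenvalues: lambda_1 = -22.0, lambda_2 = -10.0
The function is not convex.

0


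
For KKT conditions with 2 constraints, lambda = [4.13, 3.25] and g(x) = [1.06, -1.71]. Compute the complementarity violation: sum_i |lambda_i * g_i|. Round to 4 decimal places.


KKT complementary slackness check:
lambda_1 * g_1 = 4.13 * 1.06 = 4.3778
lambda_2 * g_2 = 3.25 * -1.71 = -5.5575
Total violation = 4.3778 + 5.5575 = 9.9353


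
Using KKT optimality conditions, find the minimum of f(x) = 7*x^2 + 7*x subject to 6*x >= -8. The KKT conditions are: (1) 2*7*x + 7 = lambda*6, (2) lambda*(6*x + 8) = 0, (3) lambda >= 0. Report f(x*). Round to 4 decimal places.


Step 1: Try lambda = 0 (constraint inactive).
Stationarity: 2*7*x + 7 = 0
x* = -7/(2*7) = -0.5
Check constraint: 6*-0.5 = -3.0 >= -8 -- satisfied.
Step 2: Compute optimal value.
f(x*) = 7*(-0.5)^2 + 7*(-0.5) = -1.75


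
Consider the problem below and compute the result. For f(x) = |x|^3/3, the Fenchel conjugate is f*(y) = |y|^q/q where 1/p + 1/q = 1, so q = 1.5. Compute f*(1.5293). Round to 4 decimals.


The conjugate exponent q satisfies 1/p + 1/q = 1.
p = 3, so q = 3/(3 - 1) = 1.5
|y|^q = 1.5293^1.5 = 1.8912
f*(1.5293) = 1.8912 / 1.5 = 1.2608


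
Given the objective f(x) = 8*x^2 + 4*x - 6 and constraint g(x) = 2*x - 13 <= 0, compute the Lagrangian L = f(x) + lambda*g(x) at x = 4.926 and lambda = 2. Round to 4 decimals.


Step 1: Evaluate f(x).
f(4.926) = 8*4.926^2 + 4*4.926 - 6 = 207.8278
Step 2: Evaluate g(x).
g(4.926) = 2*4.926 - 13 = -3.148
Step 3: Compute Lagrangian.
L = 207.8278 + 2*-3.148 = 201.5318


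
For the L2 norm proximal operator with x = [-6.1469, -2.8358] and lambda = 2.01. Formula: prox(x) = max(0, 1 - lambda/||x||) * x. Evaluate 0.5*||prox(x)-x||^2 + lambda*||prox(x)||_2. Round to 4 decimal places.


Step 1: Compute ||x||.
||x|| = 6.7695
Step 2: Compute scaling factor.
scale = max(0, 1 - 2.01/6.7695) = 0.7031
Step 3: prox(x) = [-4.3218, -1.9938]
||prox(x)|| = 4.7595
Step 4: Proximal objective.
0.5*||prox-x||^2 = 2.0201
lambda*||prox|| = 9.5666
Total = 11.5866


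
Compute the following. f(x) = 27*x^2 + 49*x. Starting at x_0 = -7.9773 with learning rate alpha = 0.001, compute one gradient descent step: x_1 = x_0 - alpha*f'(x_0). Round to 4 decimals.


We compute the gradient at x_0 and apply the update.
f'(x) = 54*x + 49
f'(-7.9773) = 54*-7.9773 + 49 = -381.7742
x_1 = -7.9773 - 0.001*-381.7742 = -7.5955


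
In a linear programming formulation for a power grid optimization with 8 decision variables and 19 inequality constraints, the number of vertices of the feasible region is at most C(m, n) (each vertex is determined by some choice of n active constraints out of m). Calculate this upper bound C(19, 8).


Each vertex corresponds to some choice of n active constraints out of m, so the number of vertices is at most C(m, n) = m! / (n!(m-n)!).
m = 19, n = 8
Numerator: 19 * 18 * 17 * 16 * 15 * 14 * 13 * 12
Denominator: 8! = 40320
C(19, 8) = 75582


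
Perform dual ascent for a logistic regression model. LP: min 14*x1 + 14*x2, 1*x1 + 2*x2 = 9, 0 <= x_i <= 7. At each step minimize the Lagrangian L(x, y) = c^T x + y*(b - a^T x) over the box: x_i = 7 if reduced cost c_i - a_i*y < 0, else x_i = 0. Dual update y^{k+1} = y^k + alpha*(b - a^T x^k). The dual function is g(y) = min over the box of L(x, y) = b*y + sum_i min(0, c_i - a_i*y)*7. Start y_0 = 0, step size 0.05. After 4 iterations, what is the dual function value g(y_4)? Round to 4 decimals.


Dual ascent for LP: min 14*x1 + 14*x2, 1*x1 + 2*x2 = 9, 0 <= x_i <= 7
Step 1: y^k = 0.0, reduced costs: (14.0, 14.0)
  x^k = (0.0, 0.0), subgradient = b - a^T x = 9.0
  y^{k+1} = 0.0 + 0.05*9.0 = 0.45
Step 2: y^k = 0.45, reduced costs: (13.55, 13.1)
  x^k = (0.0, 0.0), subgradient = b - a^T x = 9.0
  y^{k+1} = 0.45 + 0.05*9.0 = 0.9
Step 3: y^k = 0.9, reduced costs: (13.1, 12.2)
  x^k = (0.0, 0.0), subgradient = b - a^T x = 9.0
  y^{k+1} = 0.9 + 0.05*9.0 = 1.35
Step 4: y^k = 1.35, reduced costs: (12.65, 11.3)
  x^k = (0.0, 0.0), subgradient = b - a^T x = 9.0
  y^{k+1} = 1.35 + 0.05*9.0 = 1.8
Dual objective at y_4 = 1.8: reduced costs (12.2, 10.4), box minimizer x = (0.0, 0.0)
g(y_4) = b*y + (c1 - a1*y)*x1 + (c2 - a2*y)*x2 = 9*1.8 + 12.2*0.0 + 10.4*0.0 = 16.2 + 0.0 + 0.0 = 16.2


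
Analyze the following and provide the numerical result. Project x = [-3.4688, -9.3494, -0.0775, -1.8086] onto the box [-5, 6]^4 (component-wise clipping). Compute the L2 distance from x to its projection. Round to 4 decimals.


Project each component onto [-5, 6].
clip(-3.4688) = -3.4688, clip(-9.3494) = -5.0, clip(-0.0775) = -0.0775, clip(-1.8086) = -1.8086
Projection = [-3.4688, -5.0, -0.0775, -1.8086]
Squared diffs: [0.0, 18.9173, 0.0, 0.0]
Distance = sqrt(18.9173) = 4.3494


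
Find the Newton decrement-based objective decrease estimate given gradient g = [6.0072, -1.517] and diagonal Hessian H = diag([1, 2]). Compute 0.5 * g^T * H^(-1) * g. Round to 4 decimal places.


Step 1: H is diagonal, so H^(-1) * g = [6.0072, -0.7585].
Step 2: g^T H^(-1) g = sum_i g_i^2 / H_ii
  = (6.0072)^2/1 + (-1.517)^2/2
  = 36.0865 + 1.1506 = 37.2371
Step 3: Objective decrease = 0.5 * g^T H^(-1) g = 18.6185


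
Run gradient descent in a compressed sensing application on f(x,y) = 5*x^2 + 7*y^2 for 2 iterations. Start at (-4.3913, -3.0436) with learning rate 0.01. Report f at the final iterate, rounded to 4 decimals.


Gradient descent on f(x,y) = 5*x^2 + 7*y^2.
Starting point: (-4.3913, -3.0436), alpha = 0.01
Step 1: grad_x = 2*5*-4.3913 = -43.913, grad_y = 2*7*-3.0436 = -42.6104
  x_1 = -4.3913 - 0.01*-43.913 = -3.9522
  y_1 = -3.0436 - 0.01*-42.6104 = -2.6175
Step 2: grad_x = 2*5*-3.9522 = -39.5217, grad_y = 2*7*-2.6175 = -36.6449
  x_2 = -3.9522 - 0.01*-39.5217 = -3.557
  y_2 = -2.6175 - 0.01*-36.6449 = -2.251
f(-3.557, -2.251) = 5*(-3.557)^2 + 7*(-2.251)^2 = 98.73


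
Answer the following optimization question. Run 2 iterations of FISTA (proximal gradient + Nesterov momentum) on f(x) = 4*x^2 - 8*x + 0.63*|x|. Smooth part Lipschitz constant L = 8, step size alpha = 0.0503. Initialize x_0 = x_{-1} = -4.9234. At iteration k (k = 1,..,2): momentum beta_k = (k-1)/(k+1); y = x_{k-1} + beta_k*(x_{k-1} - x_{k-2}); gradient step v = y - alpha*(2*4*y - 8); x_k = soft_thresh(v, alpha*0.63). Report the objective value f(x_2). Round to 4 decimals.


FISTA on f(x) = 4*x^2 - 8*x + 0.63*|x|
L = 8, alpha = 0.0503
Iteration 1: beta = 0.0, y = -4.9234 + 0.0*(-4.9234 + 4.9234) = -4.9234
  grad(y) = -47.3872, v = y - alpha*grad = -2.5398
  prox(v) = soft_thresh(-2.5398, 0.0317) = -2.5081
Iteration 2: beta = 0.3333, y = -2.5081 + 0.3333*(-2.5081 + 4.9234) = -1.703
  grad(y) = -21.6244, v = y - alpha*grad = -0.6153
  prox(v) = soft_thresh(-0.6153, 0.0317) = -0.5837
f(x_2) = 4*(-0.5837)^2 - 8*(-0.5837) + 0.63*|-0.5837| = 6.3995


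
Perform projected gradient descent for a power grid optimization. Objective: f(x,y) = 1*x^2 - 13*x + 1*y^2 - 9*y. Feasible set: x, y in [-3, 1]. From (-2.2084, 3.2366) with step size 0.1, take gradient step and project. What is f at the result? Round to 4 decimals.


Step 1: Compute gradient at (-2.2084, 3.2366).
grad_x = 2*1*-2.2084 - 13 = -17.4168
grad_y = 2*1*3.2366 - 9 = -2.5268
Step 2: Gradient step.
x_raw = -2.2084 - 0.1*-17.4168 = -0.4667
y_raw = 3.2366 - 0.1*-2.5268 = 3.4893
Step 3: Project onto [-3, 1].
x_proj = clip(-0.4667) = -0.4667
y_proj = clip(3.4893) = 1.0
Step 4: Evaluate f.
f(-0.4667, 1.0) = -1.7148


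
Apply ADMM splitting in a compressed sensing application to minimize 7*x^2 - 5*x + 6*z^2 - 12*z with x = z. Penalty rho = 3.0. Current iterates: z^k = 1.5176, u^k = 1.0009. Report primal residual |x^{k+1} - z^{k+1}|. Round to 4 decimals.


ADMM iteration with rho = 3.0, z^k = 1.5176, u^k = 1.0009
Step 1: x-update.
Minimize 7*x^2 - 5*x + (3.0/2)*(x - 1.5176 + 1.0009)^2
FOC: (2*7 + 3.0)*x = 5 + 3.0*(1.5176 - 1.0009)
x^{k+1} = 0.3853
Step 2: z-update.
Minimize 6*z^2 - 12*z + (3.0/2)*(0.3853 - z + 1.0009)^2
FOC: (2*6 + 3.0)*z = 12 + 3.0*(0.3853 + 1.0009)
z^{k+1} = 1.0772
Step 3: u-update.
u^{k+1} = 1.0009 + 0.3853 - 1.0772 = 0.309
Step 4: Primal residual = |0.3853 - 1.0772| = 0.6919


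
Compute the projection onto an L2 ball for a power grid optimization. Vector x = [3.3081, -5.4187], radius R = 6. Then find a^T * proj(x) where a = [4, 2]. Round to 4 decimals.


Step 1: Compute ||x|| (intermediates to 6 decimals).
||x|| = sqrt(3.3081^2 + (-5.4187)^2) = 6.348688
Step 2: Project.
Since ||x|| > R, scale = R/||x|| = 6/6.348688 = 0.945077, proj(x) = scale * x
proj(x) = [3.126409, -5.121089]
Step 3: Dot product.
a^T * proj(x) = 4*3.126409 + 2*(-5.121089) = 2.2635


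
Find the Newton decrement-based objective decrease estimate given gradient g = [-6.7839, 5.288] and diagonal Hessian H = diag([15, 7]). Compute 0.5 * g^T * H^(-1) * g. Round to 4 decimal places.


Step 1: H is diagonal, so H^(-1) * g = [-0.4523, 0.7554].
Step 2: g^T H^(-1) g = sum_i g_i^2 / H_ii
  = (-6.7839)^2/15 + (5.288)^2/7
  = 3.0681 + 3.9947 = 7.0628
Step 3: Objective decrease = 0.5 * g^T H^(-1) g = 3.5314


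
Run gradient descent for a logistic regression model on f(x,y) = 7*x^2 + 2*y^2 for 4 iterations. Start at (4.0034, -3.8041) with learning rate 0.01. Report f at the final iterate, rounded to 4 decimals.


Gradient descent on f(x,y) = 7*x^2 + 2*y^2.
Starting point: (4.0034, -3.8041), alpha = 0.01
Step 1: grad_x = 2*7*4.0034 = 56.0476, grad_y = 2*2*-3.8041 = -15.2164
  x_1 = 4.0034 - 0.01*56.0476 = 3.4429
  y_1 = -3.8041 - 0.01*-15.2164 = -3.6519
Step 2: grad_x = 2*7*3.4429 = 48.2009, grad_y = 2*2*-3.6519 = -14.6077
  x_2 = 3.4429 - 0.01*48.2009 = 2.9609
  y_2 = -3.6519 - 0.01*-14.6077 = -3.5059
Step 3: grad_x = 2*7*2.9609 = 41.4528, grad_y = 2*2*-3.5059 = -14.0234
  x_3 = 2.9609 - 0.01*41.4528 = 2.5464
  y_3 = -3.5059 - 0.01*-14.0234 = -3.3656
Step 4: grad_x = 2*7*2.5464 = 35.6494, grad_y = 2*2*-3.3656 = -13.4625
  x_4 = 2.5464 - 0.01*35.6494 = 2.1899
  y_4 = -3.3656 - 0.01*-13.4625 = -3.231
f(2.1899, -3.231) = 7*2.1899^2 + 2*(-3.231)^2 = 54.4481


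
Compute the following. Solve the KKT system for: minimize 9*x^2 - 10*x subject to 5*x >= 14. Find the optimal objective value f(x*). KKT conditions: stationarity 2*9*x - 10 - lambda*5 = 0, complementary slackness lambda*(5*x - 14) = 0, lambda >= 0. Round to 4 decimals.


Step 1: Try lambda = 0 (constraint inactive).
x_unc = 10/(2*9) = 0.5556
Check: 5*0.5556 = 2.778 < 14 -- violated!
Step 2: Constraint must be active: 5*x = 14
x* = 14/5 = 2.8
lambda = (2*9*2.8 - 10)/5 = 8.08
Step 3: Compute optimal value.
f(x*) = 9*2.8^2 - 10*2.8 = 42.56


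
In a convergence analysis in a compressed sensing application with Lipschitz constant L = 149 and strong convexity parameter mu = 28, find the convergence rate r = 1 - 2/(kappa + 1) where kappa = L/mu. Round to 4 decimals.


Step 1: Compute the condition number.
kappa = L/mu = 149/28 = 5.3214
Step 2: Compute the convergence rate.
r = 1 - 2/(kappa + 1) = 1 - 2*mu/(L + mu) = (L - mu)/(L + mu) = 121/177 = 0.6836


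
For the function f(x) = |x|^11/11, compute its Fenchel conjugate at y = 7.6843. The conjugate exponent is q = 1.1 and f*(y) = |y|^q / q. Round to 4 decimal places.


The conjugate exponent q satisfies 1/p + 1/q = 1.
p = 11, so q = 11/(11 - 1) = 1.1
|y|^q = 7.6843^1.1 = 9.4225
f*(7.6843) = 9.4225 / 1.1 = 8.5659


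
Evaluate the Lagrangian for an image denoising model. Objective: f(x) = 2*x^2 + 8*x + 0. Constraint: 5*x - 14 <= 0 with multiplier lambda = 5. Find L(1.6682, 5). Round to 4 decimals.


Step 1: Evaluate f(x).
f(1.6682) = 2*1.6682^2 + 8*1.6682 + 0 = 18.9114
Step 2: Evaluate g(x).
g(1.6682) = 5*1.6682 - 14 = -5.659
Step 3: Compute Lagrangian.
L = 18.9114 + 5*-5.659 = -9.3836


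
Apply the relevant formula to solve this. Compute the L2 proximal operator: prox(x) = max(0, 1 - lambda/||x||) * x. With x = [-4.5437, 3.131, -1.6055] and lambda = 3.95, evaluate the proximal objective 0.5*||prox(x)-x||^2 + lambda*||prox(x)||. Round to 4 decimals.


Step 1: Compute ||x||.
||x|| = 5.7468
Step 2: Compute scaling factor.
scale = max(0, 1 - 3.95/5.7468) = 0.3127
Step 3: prox(x) = [-1.4207, 0.979, -0.502]
||prox(x)|| = 1.7968
Step 4: Proximal objective.
0.5*||prox-x||^2 = 7.8013
lambda*||prox|| = 7.0974
Total = 14.8987


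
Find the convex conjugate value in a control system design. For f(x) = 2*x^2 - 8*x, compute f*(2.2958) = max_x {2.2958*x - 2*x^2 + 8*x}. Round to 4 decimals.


f*(y) = sup_x {y*x - a*x^2 - b*x} = sup_x {(y-b)*x - a*x^2}
FOC: (y - b) - 2a*x = 0 => x* = (y - b)/(2a)
x* = (2.2958 + 8)/(2*2) = 2.574
f*(2.2958) = (y-b)^2/(4a) = (2.2958 + 8)^2/(4*2)
= 106.0035/8 = 13.2504


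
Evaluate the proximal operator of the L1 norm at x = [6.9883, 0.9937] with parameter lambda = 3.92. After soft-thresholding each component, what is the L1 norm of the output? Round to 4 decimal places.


Soft-thresholding with lambda = 3.92:
prox(6.9883) = sign(6.9883)*max(|6.9883| - 3.92, 0) = 3.0683
prox(0.9937) = sign(0.9937)*max(|0.9937| - 3.92, 0) = 0.0
prox(x) = [3.0683, 0.0]
||prox(x)||_1 = 3.0683 + 0.0 = 3.0683


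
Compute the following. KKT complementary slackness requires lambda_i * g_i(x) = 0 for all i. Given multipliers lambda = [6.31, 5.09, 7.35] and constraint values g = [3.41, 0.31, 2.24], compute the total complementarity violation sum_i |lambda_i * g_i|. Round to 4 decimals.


KKT complementary slackness check:
lambda_1 * g_1 = 6.31 * 3.41 = 21.5171
lambda_2 * g_2 = 5.09 * 0.31 = 1.5779
lambda_3 * g_3 = 7.35 * 2.24 = 16.464
Total violation = 21.5171 + 1.5779 + 16.464 = 39.559


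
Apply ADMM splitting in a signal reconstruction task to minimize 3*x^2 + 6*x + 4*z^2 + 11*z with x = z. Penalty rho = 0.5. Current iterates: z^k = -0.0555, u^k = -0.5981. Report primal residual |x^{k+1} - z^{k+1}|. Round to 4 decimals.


ADMM iteration with rho = 0.5, z^k = -0.0555, u^k = -0.5981
Step 1: x-update.
Minimize 3*x^2 + 6*x + (0.5/2)*(x + 0.0555 - 0.5981)^2
FOC: (2*3 + 0.5)*x = -6 + 0.5*(-0.0555 + 0.5981)
x^{k+1} = -0.8813
Step 2: z-update.
Minimize 4*z^2 + 11*z + (0.5/2)*(-0.8813 - z - 0.5981)^2
FOC: (2*4 + 0.5)*z = -11 + 0.5*(-0.8813 - 0.5981)
z^{k+1} = -1.3811
Step 3: u-update.
u^{k+1} = -0.5981 - 0.8813 + 1.3811 = -0.0983
Step 4: Primal residual = |-0.8813 + 1.3811| = 0.4998


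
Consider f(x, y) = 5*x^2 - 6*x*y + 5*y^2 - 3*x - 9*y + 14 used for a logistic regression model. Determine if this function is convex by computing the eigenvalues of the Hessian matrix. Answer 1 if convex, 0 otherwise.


The Hessian of f(x,y) = 5*x^2 - 6*x*y + 5*y^2 - 3*x - 9*y + 14 is:
H = [[10, -6], [-6, 10]]
Trace = 10 + 10 = 20
Determinant = 10*10 - (-6)^2 = 64
Discriminant = (20)^2 - 4*64 = 144.0
Eigenvalues: lambda_1 = 4.0, lambda_2 = 16.0
The function is convex.

1


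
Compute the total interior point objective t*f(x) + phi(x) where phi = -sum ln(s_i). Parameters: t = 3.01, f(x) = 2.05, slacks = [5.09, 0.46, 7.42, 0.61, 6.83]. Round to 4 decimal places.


Step 1: Compute log-barrier.
ln values: [1.6273, -0.7765, 2.0042, -0.4943, 1.9213]
phi = -(1.6273 - 0.7765 + 2.0042 - 0.4943 + 1.9213) = -4.282
Step 2: Compute augmented objective.
t*f(x) = 3.01*2.05 = 6.1705
Total = 6.1705 - 4.282 = 1.8885


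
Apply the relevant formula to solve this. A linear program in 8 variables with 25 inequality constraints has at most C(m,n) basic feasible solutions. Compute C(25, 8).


Each vertex corresponds to some choice of n active constraints out of m, so the number of vertices is at most C(m, n) = m! / (n!(m-n)!).
m = 25, n = 8
Numerator: 25 * 24 * 23 * 22 * 21 * 20 * 19 * 18
Denominator: 8! = 40320
C(25, 8) = 1081575


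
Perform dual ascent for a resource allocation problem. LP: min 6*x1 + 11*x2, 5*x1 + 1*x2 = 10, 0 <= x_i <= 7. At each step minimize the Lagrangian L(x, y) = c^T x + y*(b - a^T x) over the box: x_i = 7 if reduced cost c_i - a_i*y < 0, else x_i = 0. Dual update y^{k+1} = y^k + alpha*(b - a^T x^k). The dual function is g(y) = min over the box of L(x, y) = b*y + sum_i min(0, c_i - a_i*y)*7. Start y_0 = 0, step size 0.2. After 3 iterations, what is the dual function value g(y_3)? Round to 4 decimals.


Dual ascent for LP: min 6*x1 + 11*x2, 5*x1 + 1*x2 = 10, 0 <= x_i <= 7
Step 1: y^k = 0.0, reduced costs: (6.0, 11.0)
  x^k = (0.0, 0.0), subgradient = b - a^T x = 10.0
  y^{k+1} = 0.0 + 0.2*10.0 = 2.0
Step 2: y^k = 2.0, reduced costs: (-4.0, 9.0)
  x^k = (7.0, 0.0), subgradient = b - a^T x = -25.0
  y^{k+1} = 2.0 + 0.2*-25.0 = -3.0
Step 3: y^k = -3.0, reduced costs: (21.0, 14.0)
  x^k = (0.0, 0.0), subgradient = b - a^T x = 10.0
  y^{k+1} = -3.0 + 0.2*10.0 = -1.0
Dual objective at y_3 = -1.0: reduced costs (11.0, 12.0), box minimizer x = (0.0, 0.0)
g(y_3) = b*y + (c1 - a1*y)*x1 + (c2 - a2*y)*x2 = 10*(-1.0) + 11.0*0.0 + 12.0*0.0 = -10.0 + 0.0 + 0.0 = -10.0


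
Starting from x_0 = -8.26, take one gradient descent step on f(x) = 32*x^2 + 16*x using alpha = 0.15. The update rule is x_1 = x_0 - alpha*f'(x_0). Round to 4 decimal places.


We compute the gradient at x_0 and apply the update.
f'(x) = 64*x + 16
f'(-8.26) = 64*-8.26 + 16 = -512.64
x_1 = -8.26 - 0.15*-512.64 = 68.636


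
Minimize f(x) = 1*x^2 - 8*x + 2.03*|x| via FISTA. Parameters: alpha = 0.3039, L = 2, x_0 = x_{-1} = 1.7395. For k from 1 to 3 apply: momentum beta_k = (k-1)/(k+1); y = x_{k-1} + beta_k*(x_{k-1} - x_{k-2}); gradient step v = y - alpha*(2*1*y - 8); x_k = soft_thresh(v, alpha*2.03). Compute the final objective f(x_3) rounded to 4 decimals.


FISTA on f(x) = 1*x^2 - 8*x + 2.03*|x|
L = 2, alpha = 0.3039
Iteration 1: beta = 0.0, y = 1.7395 + 0.0*(1.7395 - 1.7395) = 1.7395
  grad(y) = -4.521, v = y - alpha*grad = 3.1134
  prox(v) = soft_thresh(3.1134, 0.6169) = 2.4965
Iteration 2: beta = 0.3333, y = 2.4965 + 0.3333*(2.4965 - 1.7395) = 2.7489
  grad(y) = -2.5023, v = y - alpha*grad = 3.5093
  prox(v) = soft_thresh(3.5093, 0.6169) = 2.8924
Iteration 3: beta = 0.5, y = 2.8924 + 0.5*(2.8924 - 2.4965) = 3.0903
  grad(y) = -1.8194, v = y - alpha*grad = 3.6432
  prox(v) = soft_thresh(3.6432, 0.6169) = 3.0263
f(x_3) = 1*3.0263^2 - 8*3.0263 + 2.03*|3.0263| = -8.9085


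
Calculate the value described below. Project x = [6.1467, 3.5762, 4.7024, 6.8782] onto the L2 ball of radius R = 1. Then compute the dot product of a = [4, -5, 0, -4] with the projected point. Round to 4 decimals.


Step 1: Compute ||x|| (intermediates to 6 decimals).
||x|| = sqrt(6.1467^2 + 3.5762^2 + 4.7024^2 + 6.8782^2) = 10.954147
Step 2: Project.
Since ||x|| > R, scale = R/||x|| = 1/10.954147 = 0.09129, proj(x) = scale * x
proj(x) = [0.561132, 0.326471, 0.429282, 0.627911]
Step 3: Dot product.
a^T * proj(x) = 4*0.561132 - 5*0.326471 + 0*0.429282 - 4*0.627911 = -1.8995


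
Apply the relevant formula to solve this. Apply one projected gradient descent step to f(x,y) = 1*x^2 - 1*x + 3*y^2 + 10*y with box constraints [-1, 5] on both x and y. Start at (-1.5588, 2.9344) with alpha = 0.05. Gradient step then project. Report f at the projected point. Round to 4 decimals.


Step 1: Compute gradient at (-1.5588, 2.9344).
grad_x = 2*1*-1.5588 - 1 = -4.1176
grad_y = 2*3*2.9344 + 10 = 27.6064
Step 2: Gradient step.
x_raw = -1.5588 - 0.05*-4.1176 = -1.3529
y_raw = 2.9344 - 0.05*27.6064 = 1.5541
Step 3: Project onto [-1, 5].
x_proj = clip(-1.3529) = -1.0
y_proj = clip(1.5541) = 1.5541
Step 4: Evaluate f.
f(-1.0, 1.5541) = 24.7863


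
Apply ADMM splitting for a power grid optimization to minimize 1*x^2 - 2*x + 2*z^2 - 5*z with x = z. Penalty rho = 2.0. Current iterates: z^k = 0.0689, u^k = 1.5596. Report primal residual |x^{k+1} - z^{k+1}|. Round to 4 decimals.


ADMM iteration with rho = 2.0, z^k = 0.0689, u^k = 1.5596
Step 1: x-update.
Minimize 1*x^2 - 2*x + (2.0/2)*(x - 0.0689 + 1.5596)^2
FOC: (2*1 + 2.0)*x = 2 + 2.0*(0.0689 - 1.5596)
x^{k+1} = -0.2454
Step 2: z-update.
Minimize 2*z^2 - 5*z + (2.0/2)*(-0.2454 - z + 1.5596)^2
FOC: (2*2 + 2.0)*z = 5 + 2.0*(-0.2454 + 1.5596)
z^{k+1} = 1.2714
Step 3: u-update.
u^{k+1} = 1.5596 - 0.2454 - 1.2714 = 0.0428
Step 4: Primal residual = |-0.2454 - 1.2714| = 1.5168


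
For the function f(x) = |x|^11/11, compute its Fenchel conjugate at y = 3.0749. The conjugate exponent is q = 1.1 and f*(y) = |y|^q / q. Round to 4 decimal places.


The conjugate exponent q satisfies 1/p + 1/q = 1.
p = 11, so q = 11/(11 - 1) = 1.1
|y|^q = 3.0749^1.1 = 3.4404
f*(3.0749) = 3.4404 / 1.1 = 3.1277


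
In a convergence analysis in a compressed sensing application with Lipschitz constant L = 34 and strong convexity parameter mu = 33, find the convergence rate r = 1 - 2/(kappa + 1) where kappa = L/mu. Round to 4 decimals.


Step 1: Compute the condition number.
kappa = L/mu = 34/33 = 1.0303
Step 2: Compute the convergence rate.
r = 1 - 2/(kappa + 1) = 1 - 2*mu/(L + mu) = (L - mu)/(L + mu) = 1/67 = 0.0149


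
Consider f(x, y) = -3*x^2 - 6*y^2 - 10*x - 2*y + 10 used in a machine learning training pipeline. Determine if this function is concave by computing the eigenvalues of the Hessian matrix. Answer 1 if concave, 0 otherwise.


The Hessian of f(x,y) = -3*x^2 - 6*y^2 - 10*x - 2*y + 10 is:
H = [[-6, 0], [0, -12]]
Trace = -6 - 12 = -18
Determinant = -6*-12 - (0)^2 = 72
Discriminant = (-18)^2 - 4*72 = 36.0
Eigenvalues: lambda_1 = -12.0, lambda_2 = -6.0
The function is concave.

1


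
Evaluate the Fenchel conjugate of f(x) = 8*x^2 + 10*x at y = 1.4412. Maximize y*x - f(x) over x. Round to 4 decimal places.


f*(y) = sup_x {y*x - a*x^2 - b*x} = sup_x {(y-b)*x - a*x^2}
FOC: (y - b) - 2a*x = 0 => x* = (y - b)/(2a)
x* = (1.4412 - 10)/(2*8) = -0.5349
f*(1.4412) = (y-b)^2/(4a) = (1.4412 - 10)^2/(4*8)
= 73.2531/32 = 2.2892


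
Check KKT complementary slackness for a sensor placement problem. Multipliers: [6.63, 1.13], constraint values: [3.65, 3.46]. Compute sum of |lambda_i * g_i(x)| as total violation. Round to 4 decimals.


KKT complementary slackness check:
lambda_1 * g_1 = 6.63 * 3.65 = 24.1995
lambda_2 * g_2 = 1.13 * 3.46 = 3.9098
Total violation = 24.1995 + 3.9098 = 28.1093


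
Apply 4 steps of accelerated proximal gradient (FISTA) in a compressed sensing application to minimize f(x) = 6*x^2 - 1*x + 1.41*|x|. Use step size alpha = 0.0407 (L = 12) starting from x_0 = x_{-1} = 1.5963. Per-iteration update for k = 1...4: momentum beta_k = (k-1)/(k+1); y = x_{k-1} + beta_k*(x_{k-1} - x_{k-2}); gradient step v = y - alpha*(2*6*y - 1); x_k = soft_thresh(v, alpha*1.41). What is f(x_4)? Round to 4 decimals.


FISTA on f(x) = 6*x^2 - 1*x + 1.41*|x|
L = 12, alpha = 0.0407
Iteration 1: beta = 0.0, y = 1.5963 + 0.0*(1.5963 - 1.5963) = 1.5963
  grad(y) = 18.1556, v = y - alpha*grad = 0.8574
  prox(v) = soft_thresh(0.8574, 0.0574) = 0.8
Iteration 2: beta = 0.3333, y = 0.8 + 0.3333*(0.8 - 1.5963) = 0.5345
  grad(y) = 5.4145, v = y - alpha*grad = 0.3142
  prox(v) = soft_thresh(0.3142, 0.0574) = 0.2568
Iteration 3: beta = 0.5, y = 0.2568 + 0.5*(0.2568 - 0.8) = -0.0148
  grad(y) = -1.1778, v = y - alpha*grad = 0.0331
  prox(v) = soft_thresh(0.0331, 0.0574) = 0.0
Iteration 4: beta = 0.6, y = 0.0 + 0.6*(0.0 - 0.2568) = -0.1541
  grad(y) = -2.8488, v = y - alpha*grad = -0.0381
  prox(v) = soft_thresh(-0.0381, 0.0574) = 0.0
f(x_4) = 6*0.0^2 - 1*0.0 + 1.41*|0.0| = 0.0


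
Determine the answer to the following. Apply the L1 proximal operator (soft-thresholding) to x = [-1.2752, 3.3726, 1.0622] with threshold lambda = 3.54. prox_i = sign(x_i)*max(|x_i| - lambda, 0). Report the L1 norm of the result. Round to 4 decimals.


Soft-thresholding with lambda = 3.54:
prox(-1.2752) = sign(-1.2752)*max(|-1.2752| - 3.54, 0) = 0.0
prox(3.3726) = sign(3.3726)*max(|3.3726| - 3.54, 0) = 0.0
prox(1.0622) = sign(1.0622)*max(|1.0622| - 3.54, 0) = 0.0
prox(x) = [0.0, 0.0, 0.0]
||prox(x)||_1 = 0.0 + 0.0 + 0.0 = 0.0


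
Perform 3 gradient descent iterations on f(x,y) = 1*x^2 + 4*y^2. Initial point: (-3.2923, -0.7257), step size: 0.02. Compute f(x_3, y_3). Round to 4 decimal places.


Gradient descent on f(x,y) = 1*x^2 + 4*y^2.
Starting point: (-3.2923, -0.7257), alpha = 0.02
Step 1: grad_x = 2*1*-3.2923 = -6.5846, grad_y = 2*4*-0.7257 = -5.8056
  x_1 = -3.2923 - 0.02*-6.5846 = -3.1606
  y_1 = -0.7257 - 0.02*-5.8056 = -0.6096
Step 2: grad_x = 2*1*-3.1606 = -6.3212, grad_y = 2*4*-0.6096 = -4.8767
  x_2 = -3.1606 - 0.02*-6.3212 = -3.0342
  y_2 = -0.6096 - 0.02*-4.8767 = -0.5121
Step 3: grad_x = 2*1*-3.0342 = -6.0684, grad_y = 2*4*-0.5121 = -4.0964
  x_3 = -3.0342 - 0.02*-6.0684 = -2.9128
  y_3 = -0.5121 - 0.02*-4.0964 = -0.4301
f(-2.9128, -0.4301) = 1*(-2.9128)^2 + 4*(-0.4301)^2 = 9.2245


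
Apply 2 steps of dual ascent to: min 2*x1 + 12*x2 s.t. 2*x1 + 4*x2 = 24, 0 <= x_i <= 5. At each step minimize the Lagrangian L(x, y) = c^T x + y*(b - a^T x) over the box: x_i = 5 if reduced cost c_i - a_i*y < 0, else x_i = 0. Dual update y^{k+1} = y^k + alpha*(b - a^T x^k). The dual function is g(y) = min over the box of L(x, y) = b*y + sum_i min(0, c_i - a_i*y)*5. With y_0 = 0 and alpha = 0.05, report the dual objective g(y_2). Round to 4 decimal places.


Dual ascent for LP: min 2*x1 + 12*x2, 2*x1 + 4*x2 = 24, 0 <= x_i <= 5
Step 1: y^k = 0.0, reduced costs: (2.0, 12.0)
  x^k = (0.0, 0.0), subgradient = b - a^T x = 24.0
  y^{k+1} = 0.0 + 0.05*24.0 = 1.2
Step 2: y^k = 1.2, reduced costs: (-0.4, 7.2)
  x^k = (5.0, 0.0), subgradient = b - a^T x = 14.0
  y^{k+1} = 1.2 + 0.05*14.0 = 1.9
Dual objective at y_2 = 1.9: reduced costs (-1.8, 4.4), box minimizer x = (5.0, 0.0)
g(y_2) = b*y + (c1 - a1*y)*x1 + (c2 - a2*y)*x2 = 24*1.9 + (-1.8)*5.0 + 4.4*0.0 = 45.6 - 9.0 + 0.0 = 36.6


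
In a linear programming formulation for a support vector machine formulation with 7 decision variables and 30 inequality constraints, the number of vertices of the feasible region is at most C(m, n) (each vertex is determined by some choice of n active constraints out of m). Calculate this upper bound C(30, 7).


Each vertex corresponds to some choice of n active constraints out of m, so the number of vertices is at most C(m, n) = m! / (n!(m-n)!).
m = 30, n = 7
Numerator: 30 * 29 * 28 * 27 * 26 * 25 * 24
Denominator: 7! = 5040
C(30, 7) = 2035800


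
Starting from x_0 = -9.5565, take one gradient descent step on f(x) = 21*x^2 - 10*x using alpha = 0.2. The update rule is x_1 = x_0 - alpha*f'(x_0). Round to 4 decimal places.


We compute the gradient at x_0 and apply the update.
f'(x) = 42*x - 10
f'(-9.5565) = 42*-9.5565 - 10 = -411.373
x_1 = -9.5565 - 0.2*-411.373 = 72.7181


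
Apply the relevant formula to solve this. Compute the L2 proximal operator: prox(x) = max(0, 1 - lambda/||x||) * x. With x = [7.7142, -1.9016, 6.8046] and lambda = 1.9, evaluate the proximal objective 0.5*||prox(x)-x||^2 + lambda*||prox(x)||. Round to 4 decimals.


Step 1: Compute ||x||.
||x|| = 10.4608
Step 2: Compute scaling factor.
scale = max(0, 1 - 1.9/10.4608) = 0.8184
Step 3: prox(x) = [6.3131, -1.5562, 5.5687]
||prox(x)|| = 8.5608
Step 4: Proximal objective.
0.5*||prox-x||^2 = 1.805
lambda*||prox|| = 16.2655
Total = 18.0704


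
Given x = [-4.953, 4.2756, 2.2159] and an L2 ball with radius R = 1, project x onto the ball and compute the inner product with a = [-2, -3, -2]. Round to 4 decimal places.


Step 1: Compute ||x|| (intermediates to 6 decimals).
||x|| = sqrt((-4.953)^2 + 4.2756^2 + 2.2159^2) = 6.908196
Step 2: Project.
Since ||x|| > R, scale = R/||x|| = 1/6.908196 = 0.144756, proj(x) = scale * x
proj(x) = [-0.716976, 0.618919, 0.320765]
Step 3: Dot product.
a^T * proj(x) = -2*(-0.716976) - 3*0.618919 - 2*0.320765 = -1.0643


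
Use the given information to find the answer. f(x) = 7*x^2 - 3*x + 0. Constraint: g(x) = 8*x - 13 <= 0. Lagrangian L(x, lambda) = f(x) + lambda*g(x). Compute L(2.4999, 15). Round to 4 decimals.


Step 1: Evaluate f(x).
f(2.4999) = 7*2.4999^2 - 3*2.4999 + 0 = 36.2468
Step 2: Evaluate g(x).
g(2.4999) = 8*2.4999 - 13 = 6.9992
Step 3: Compute Lagrangian.
L = 36.2468 + 15*6.9992 = 141.2348


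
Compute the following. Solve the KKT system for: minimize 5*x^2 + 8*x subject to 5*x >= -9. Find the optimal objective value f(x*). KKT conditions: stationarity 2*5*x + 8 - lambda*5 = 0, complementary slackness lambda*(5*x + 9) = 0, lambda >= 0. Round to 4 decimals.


Step 1: Try lambda = 0 (constraint inactive).
Stationarity: 2*5*x + 8 = 0
x* = -8/(2*5) = -0.8
Check constraint: 5*-0.8 = -4.0 >= -9 -- satisfied.
Step 2: Compute optimal value.
f(x*) = 5*(-0.8)^2 + 8*(-0.8) = -3.2


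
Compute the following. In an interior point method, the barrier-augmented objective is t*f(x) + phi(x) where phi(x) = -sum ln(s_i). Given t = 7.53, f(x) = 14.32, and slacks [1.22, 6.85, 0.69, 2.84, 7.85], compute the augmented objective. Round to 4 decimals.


Step 1: Compute log-barrier.
ln values: [0.1989, 1.9242, -0.3711, 1.0438, 2.0605]
phi = -(0.1989 + 1.9242 - 0.3711 + 1.0438 + 2.0605) = -4.8564
Step 2: Compute augmented objective.
t*f(x) = 7.53*14.32 = 107.8296
Total = 107.8296 - 4.8564 = 102.9732


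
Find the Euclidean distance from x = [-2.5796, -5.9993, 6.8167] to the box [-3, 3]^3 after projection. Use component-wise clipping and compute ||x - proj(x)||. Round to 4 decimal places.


Project each component onto [-3, 3].
clip(-2.5796) = -2.5796, clip(-5.9993) = -3.0, clip(6.8167) = 3.0
Projection = [-2.5796, -3.0, 3.0]
Squared diffs: [0.0, 8.9958, 14.5672]
Distance = sqrt(23.563) = 4.8542


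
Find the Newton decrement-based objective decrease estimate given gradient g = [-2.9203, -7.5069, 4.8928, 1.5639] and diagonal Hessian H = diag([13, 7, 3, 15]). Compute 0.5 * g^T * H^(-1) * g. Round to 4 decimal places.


Step 1: H is diagonal, so H^(-1) * g = [-0.2246, -1.0724, 1.6309, 0.1043].
Step 2: g^T H^(-1) g = sum_i g_i^2 / H_ii
  = (-2.9203)^2/13 + (-7.5069)^2/7 + (4.8928)^2/3 + (1.5639)^2/15
  = 0.656 + 8.0505 + 7.9798 + 0.1631 = 16.8494
Step 3: Objective decrease = 0.5 * g^T H^(-1) g = 8.4247


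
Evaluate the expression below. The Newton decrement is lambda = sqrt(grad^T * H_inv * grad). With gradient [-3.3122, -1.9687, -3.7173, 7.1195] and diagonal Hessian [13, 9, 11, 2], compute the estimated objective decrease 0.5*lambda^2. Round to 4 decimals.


Step 1: H is diagonal, so H^(-1) * g = [-0.2548, -0.2187, -0.3379, 3.5598].
Step 2: g^T H^(-1) g = sum_i g_i^2 / H_ii
  = (-3.3122)^2/13 + (-1.9687)^2/9 + (-3.7173)^2/11 + (7.1195)^2/2
  = 0.8439 + 0.4306 + 1.2562 + 25.3436 = 27.8744
Step 3: Objective decrease = 0.5 * g^T H^(-1) g = 13.9372
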